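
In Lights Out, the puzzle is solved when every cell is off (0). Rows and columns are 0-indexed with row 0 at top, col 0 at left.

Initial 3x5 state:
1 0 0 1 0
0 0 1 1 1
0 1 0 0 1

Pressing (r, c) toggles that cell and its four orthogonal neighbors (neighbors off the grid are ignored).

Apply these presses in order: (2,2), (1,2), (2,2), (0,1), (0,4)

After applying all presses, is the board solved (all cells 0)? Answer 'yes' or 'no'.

After press 1 at (2,2):
1 0 0 1 0
0 0 0 1 1
0 0 1 1 1

After press 2 at (1,2):
1 0 1 1 0
0 1 1 0 1
0 0 0 1 1

After press 3 at (2,2):
1 0 1 1 0
0 1 0 0 1
0 1 1 0 1

After press 4 at (0,1):
0 1 0 1 0
0 0 0 0 1
0 1 1 0 1

After press 5 at (0,4):
0 1 0 0 1
0 0 0 0 0
0 1 1 0 1

Lights still on: 5

Answer: no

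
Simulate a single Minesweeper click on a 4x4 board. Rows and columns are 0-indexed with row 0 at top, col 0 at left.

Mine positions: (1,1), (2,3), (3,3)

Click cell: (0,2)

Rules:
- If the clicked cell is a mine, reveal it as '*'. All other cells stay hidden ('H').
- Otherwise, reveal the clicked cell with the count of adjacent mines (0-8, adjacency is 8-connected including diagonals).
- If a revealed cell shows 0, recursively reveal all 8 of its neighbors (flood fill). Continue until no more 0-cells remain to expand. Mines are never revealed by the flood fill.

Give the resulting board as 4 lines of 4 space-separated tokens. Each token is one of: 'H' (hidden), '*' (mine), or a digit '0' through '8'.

H H 1 H
H H H H
H H H H
H H H H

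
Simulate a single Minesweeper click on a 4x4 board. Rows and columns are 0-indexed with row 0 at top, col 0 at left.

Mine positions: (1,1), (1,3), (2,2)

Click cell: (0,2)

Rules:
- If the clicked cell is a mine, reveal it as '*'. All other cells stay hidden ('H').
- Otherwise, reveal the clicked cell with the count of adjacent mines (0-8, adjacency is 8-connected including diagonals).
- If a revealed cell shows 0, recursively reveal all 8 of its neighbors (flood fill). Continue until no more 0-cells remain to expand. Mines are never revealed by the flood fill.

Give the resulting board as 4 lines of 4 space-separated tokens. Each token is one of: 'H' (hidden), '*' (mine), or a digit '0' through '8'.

H H 2 H
H H H H
H H H H
H H H H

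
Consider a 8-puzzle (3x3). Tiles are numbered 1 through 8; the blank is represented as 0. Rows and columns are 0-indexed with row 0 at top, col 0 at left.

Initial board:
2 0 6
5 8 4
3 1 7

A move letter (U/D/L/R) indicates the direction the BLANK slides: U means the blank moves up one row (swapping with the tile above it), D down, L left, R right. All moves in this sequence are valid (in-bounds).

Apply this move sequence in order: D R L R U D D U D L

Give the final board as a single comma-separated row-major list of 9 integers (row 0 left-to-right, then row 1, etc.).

After move 1 (D):
2 8 6
5 0 4
3 1 7

After move 2 (R):
2 8 6
5 4 0
3 1 7

After move 3 (L):
2 8 6
5 0 4
3 1 7

After move 4 (R):
2 8 6
5 4 0
3 1 7

After move 5 (U):
2 8 0
5 4 6
3 1 7

After move 6 (D):
2 8 6
5 4 0
3 1 7

After move 7 (D):
2 8 6
5 4 7
3 1 0

After move 8 (U):
2 8 6
5 4 0
3 1 7

After move 9 (D):
2 8 6
5 4 7
3 1 0

After move 10 (L):
2 8 6
5 4 7
3 0 1

Answer: 2, 8, 6, 5, 4, 7, 3, 0, 1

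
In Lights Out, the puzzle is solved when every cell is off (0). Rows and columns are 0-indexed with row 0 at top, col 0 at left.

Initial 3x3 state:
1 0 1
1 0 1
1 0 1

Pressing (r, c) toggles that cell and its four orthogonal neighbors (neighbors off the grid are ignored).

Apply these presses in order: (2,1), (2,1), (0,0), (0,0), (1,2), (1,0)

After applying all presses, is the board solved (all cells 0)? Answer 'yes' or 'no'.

After press 1 at (2,1):
1 0 1
1 1 1
0 1 0

After press 2 at (2,1):
1 0 1
1 0 1
1 0 1

After press 3 at (0,0):
0 1 1
0 0 1
1 0 1

After press 4 at (0,0):
1 0 1
1 0 1
1 0 1

After press 5 at (1,2):
1 0 0
1 1 0
1 0 0

After press 6 at (1,0):
0 0 0
0 0 0
0 0 0

Lights still on: 0

Answer: yes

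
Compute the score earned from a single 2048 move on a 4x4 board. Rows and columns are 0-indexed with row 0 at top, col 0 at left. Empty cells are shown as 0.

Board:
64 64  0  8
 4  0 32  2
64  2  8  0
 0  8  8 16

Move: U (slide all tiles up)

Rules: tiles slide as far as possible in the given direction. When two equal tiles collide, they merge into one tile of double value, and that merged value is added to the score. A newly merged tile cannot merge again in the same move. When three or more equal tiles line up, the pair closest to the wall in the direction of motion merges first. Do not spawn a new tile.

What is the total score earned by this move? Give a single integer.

Slide up:
col 0: [64, 4, 64, 0] -> [64, 4, 64, 0]  score +0 (running 0)
col 1: [64, 0, 2, 8] -> [64, 2, 8, 0]  score +0 (running 0)
col 2: [0, 32, 8, 8] -> [32, 16, 0, 0]  score +16 (running 16)
col 3: [8, 2, 0, 16] -> [8, 2, 16, 0]  score +0 (running 16)
Board after move:
64 64 32  8
 4  2 16  2
64  8  0 16
 0  0  0  0

Answer: 16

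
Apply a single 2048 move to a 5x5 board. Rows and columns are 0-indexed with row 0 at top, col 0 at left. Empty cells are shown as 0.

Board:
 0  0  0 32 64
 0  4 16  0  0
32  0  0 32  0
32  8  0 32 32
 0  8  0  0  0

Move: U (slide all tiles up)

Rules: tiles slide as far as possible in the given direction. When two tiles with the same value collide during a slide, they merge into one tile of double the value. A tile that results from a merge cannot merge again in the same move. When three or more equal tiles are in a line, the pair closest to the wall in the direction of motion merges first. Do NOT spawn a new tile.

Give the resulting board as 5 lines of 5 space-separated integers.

Answer: 64  4 16 64 64
 0 16  0 32 32
 0  0  0  0  0
 0  0  0  0  0
 0  0  0  0  0

Derivation:
Slide up:
col 0: [0, 0, 32, 32, 0] -> [64, 0, 0, 0, 0]
col 1: [0, 4, 0, 8, 8] -> [4, 16, 0, 0, 0]
col 2: [0, 16, 0, 0, 0] -> [16, 0, 0, 0, 0]
col 3: [32, 0, 32, 32, 0] -> [64, 32, 0, 0, 0]
col 4: [64, 0, 0, 32, 0] -> [64, 32, 0, 0, 0]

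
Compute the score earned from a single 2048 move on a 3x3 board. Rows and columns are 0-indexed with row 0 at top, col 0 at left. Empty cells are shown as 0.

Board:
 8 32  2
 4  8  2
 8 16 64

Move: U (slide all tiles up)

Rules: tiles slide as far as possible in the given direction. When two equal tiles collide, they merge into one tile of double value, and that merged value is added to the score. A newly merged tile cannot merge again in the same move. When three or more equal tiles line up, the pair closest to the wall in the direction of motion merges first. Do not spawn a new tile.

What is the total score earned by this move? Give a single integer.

Answer: 4

Derivation:
Slide up:
col 0: [8, 4, 8] -> [8, 4, 8]  score +0 (running 0)
col 1: [32, 8, 16] -> [32, 8, 16]  score +0 (running 0)
col 2: [2, 2, 64] -> [4, 64, 0]  score +4 (running 4)
Board after move:
 8 32  4
 4  8 64
 8 16  0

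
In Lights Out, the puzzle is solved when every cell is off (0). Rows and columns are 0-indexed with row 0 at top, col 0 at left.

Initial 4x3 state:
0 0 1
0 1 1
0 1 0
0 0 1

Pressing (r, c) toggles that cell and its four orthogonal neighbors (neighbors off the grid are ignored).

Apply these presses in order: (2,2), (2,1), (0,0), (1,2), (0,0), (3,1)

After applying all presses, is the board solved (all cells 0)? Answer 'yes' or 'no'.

After press 1 at (2,2):
0 0 1
0 1 0
0 0 1
0 0 0

After press 2 at (2,1):
0 0 1
0 0 0
1 1 0
0 1 0

After press 3 at (0,0):
1 1 1
1 0 0
1 1 0
0 1 0

After press 4 at (1,2):
1 1 0
1 1 1
1 1 1
0 1 0

After press 5 at (0,0):
0 0 0
0 1 1
1 1 1
0 1 0

After press 6 at (3,1):
0 0 0
0 1 1
1 0 1
1 0 1

Lights still on: 6

Answer: no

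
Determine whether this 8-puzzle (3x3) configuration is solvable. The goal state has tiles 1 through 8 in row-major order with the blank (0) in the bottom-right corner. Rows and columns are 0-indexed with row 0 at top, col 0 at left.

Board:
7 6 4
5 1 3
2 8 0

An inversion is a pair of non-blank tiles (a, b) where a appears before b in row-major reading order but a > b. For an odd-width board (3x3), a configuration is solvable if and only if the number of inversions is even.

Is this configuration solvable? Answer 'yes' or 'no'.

Inversions (pairs i<j in row-major order where tile[i] > tile[j] > 0): 18
18 is even, so the puzzle is solvable.

Answer: yes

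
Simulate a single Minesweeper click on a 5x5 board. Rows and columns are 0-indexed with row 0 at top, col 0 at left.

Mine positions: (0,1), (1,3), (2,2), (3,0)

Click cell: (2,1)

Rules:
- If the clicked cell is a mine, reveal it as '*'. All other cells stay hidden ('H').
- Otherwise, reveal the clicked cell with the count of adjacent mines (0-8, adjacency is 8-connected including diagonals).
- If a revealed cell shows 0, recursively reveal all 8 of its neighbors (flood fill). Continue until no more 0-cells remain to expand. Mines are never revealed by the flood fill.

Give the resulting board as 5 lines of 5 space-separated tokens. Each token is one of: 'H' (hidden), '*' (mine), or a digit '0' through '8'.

H H H H H
H H H H H
H 2 H H H
H H H H H
H H H H H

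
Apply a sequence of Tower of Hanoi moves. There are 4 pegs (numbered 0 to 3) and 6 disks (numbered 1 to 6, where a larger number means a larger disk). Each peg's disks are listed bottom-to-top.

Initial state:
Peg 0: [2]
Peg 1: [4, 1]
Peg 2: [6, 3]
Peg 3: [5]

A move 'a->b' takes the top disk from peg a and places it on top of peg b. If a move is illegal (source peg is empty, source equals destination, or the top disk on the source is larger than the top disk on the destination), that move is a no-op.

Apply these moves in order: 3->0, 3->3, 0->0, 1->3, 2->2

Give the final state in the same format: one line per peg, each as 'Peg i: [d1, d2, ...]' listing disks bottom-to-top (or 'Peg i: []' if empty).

Answer: Peg 0: [2]
Peg 1: [4]
Peg 2: [6, 3]
Peg 3: [5, 1]

Derivation:
After move 1 (3->0):
Peg 0: [2]
Peg 1: [4, 1]
Peg 2: [6, 3]
Peg 3: [5]

After move 2 (3->3):
Peg 0: [2]
Peg 1: [4, 1]
Peg 2: [6, 3]
Peg 3: [5]

After move 3 (0->0):
Peg 0: [2]
Peg 1: [4, 1]
Peg 2: [6, 3]
Peg 3: [5]

After move 4 (1->3):
Peg 0: [2]
Peg 1: [4]
Peg 2: [6, 3]
Peg 3: [5, 1]

After move 5 (2->2):
Peg 0: [2]
Peg 1: [4]
Peg 2: [6, 3]
Peg 3: [5, 1]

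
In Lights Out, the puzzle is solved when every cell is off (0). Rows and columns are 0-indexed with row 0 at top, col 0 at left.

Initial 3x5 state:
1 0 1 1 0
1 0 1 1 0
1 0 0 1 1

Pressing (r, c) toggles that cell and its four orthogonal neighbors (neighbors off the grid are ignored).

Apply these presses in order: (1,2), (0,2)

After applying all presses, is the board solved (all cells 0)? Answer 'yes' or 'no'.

Answer: no

Derivation:
After press 1 at (1,2):
1 0 0 1 0
1 1 0 0 0
1 0 1 1 1

After press 2 at (0,2):
1 1 1 0 0
1 1 1 0 0
1 0 1 1 1

Lights still on: 10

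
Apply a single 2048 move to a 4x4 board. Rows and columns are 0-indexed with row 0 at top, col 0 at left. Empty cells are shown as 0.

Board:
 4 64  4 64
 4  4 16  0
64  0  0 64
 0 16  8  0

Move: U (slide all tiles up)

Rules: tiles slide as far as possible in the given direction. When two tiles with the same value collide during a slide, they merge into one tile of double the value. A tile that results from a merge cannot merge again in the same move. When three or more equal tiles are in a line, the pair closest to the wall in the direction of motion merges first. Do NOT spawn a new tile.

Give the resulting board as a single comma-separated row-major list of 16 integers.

Slide up:
col 0: [4, 4, 64, 0] -> [8, 64, 0, 0]
col 1: [64, 4, 0, 16] -> [64, 4, 16, 0]
col 2: [4, 16, 0, 8] -> [4, 16, 8, 0]
col 3: [64, 0, 64, 0] -> [128, 0, 0, 0]

Answer: 8, 64, 4, 128, 64, 4, 16, 0, 0, 16, 8, 0, 0, 0, 0, 0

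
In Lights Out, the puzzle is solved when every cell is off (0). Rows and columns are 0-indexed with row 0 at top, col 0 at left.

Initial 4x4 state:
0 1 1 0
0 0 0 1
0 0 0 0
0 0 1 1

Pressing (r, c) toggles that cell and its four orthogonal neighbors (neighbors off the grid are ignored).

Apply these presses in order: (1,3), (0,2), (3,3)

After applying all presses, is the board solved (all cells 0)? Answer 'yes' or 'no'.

After press 1 at (1,3):
0 1 1 1
0 0 1 0
0 0 0 1
0 0 1 1

After press 2 at (0,2):
0 0 0 0
0 0 0 0
0 0 0 1
0 0 1 1

After press 3 at (3,3):
0 0 0 0
0 0 0 0
0 0 0 0
0 0 0 0

Lights still on: 0

Answer: yes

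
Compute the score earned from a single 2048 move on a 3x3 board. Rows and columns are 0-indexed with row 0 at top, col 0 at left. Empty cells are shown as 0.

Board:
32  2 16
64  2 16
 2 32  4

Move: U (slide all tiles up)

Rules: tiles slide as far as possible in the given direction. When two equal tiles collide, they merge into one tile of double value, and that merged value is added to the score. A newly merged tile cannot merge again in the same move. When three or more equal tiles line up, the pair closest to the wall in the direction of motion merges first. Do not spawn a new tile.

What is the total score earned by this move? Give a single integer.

Slide up:
col 0: [32, 64, 2] -> [32, 64, 2]  score +0 (running 0)
col 1: [2, 2, 32] -> [4, 32, 0]  score +4 (running 4)
col 2: [16, 16, 4] -> [32, 4, 0]  score +32 (running 36)
Board after move:
32  4 32
64 32  4
 2  0  0

Answer: 36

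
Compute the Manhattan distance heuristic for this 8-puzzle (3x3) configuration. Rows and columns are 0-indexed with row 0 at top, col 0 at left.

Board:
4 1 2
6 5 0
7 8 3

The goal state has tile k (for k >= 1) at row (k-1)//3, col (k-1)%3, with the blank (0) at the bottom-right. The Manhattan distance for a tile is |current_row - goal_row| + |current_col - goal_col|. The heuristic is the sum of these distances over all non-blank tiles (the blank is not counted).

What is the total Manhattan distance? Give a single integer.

Answer: 7

Derivation:
Tile 4: (0,0)->(1,0) = 1
Tile 1: (0,1)->(0,0) = 1
Tile 2: (0,2)->(0,1) = 1
Tile 6: (1,0)->(1,2) = 2
Tile 5: (1,1)->(1,1) = 0
Tile 7: (2,0)->(2,0) = 0
Tile 8: (2,1)->(2,1) = 0
Tile 3: (2,2)->(0,2) = 2
Sum: 1 + 1 + 1 + 2 + 0 + 0 + 0 + 2 = 7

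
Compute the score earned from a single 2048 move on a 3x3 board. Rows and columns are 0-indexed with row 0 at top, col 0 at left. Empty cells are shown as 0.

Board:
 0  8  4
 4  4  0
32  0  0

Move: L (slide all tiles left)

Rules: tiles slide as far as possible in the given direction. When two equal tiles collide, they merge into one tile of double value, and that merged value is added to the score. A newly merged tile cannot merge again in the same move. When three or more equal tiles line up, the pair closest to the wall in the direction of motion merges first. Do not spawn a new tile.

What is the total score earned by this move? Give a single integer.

Answer: 8

Derivation:
Slide left:
row 0: [0, 8, 4] -> [8, 4, 0]  score +0 (running 0)
row 1: [4, 4, 0] -> [8, 0, 0]  score +8 (running 8)
row 2: [32, 0, 0] -> [32, 0, 0]  score +0 (running 8)
Board after move:
 8  4  0
 8  0  0
32  0  0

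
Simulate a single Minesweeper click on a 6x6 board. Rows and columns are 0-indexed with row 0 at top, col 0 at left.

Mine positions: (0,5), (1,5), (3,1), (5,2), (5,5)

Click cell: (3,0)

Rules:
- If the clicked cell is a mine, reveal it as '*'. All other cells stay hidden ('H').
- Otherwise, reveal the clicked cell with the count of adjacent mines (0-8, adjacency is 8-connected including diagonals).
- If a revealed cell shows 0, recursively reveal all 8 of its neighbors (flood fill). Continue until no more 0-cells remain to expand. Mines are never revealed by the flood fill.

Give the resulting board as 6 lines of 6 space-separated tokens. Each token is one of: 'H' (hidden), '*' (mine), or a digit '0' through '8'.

H H H H H H
H H H H H H
H H H H H H
1 H H H H H
H H H H H H
H H H H H H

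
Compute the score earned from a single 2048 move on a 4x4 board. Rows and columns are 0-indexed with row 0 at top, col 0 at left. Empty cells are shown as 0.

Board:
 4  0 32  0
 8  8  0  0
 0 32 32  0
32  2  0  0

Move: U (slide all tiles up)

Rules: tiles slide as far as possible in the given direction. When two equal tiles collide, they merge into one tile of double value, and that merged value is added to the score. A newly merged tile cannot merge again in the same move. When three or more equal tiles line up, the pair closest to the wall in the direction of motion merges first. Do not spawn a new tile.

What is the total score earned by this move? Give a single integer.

Slide up:
col 0: [4, 8, 0, 32] -> [4, 8, 32, 0]  score +0 (running 0)
col 1: [0, 8, 32, 2] -> [8, 32, 2, 0]  score +0 (running 0)
col 2: [32, 0, 32, 0] -> [64, 0, 0, 0]  score +64 (running 64)
col 3: [0, 0, 0, 0] -> [0, 0, 0, 0]  score +0 (running 64)
Board after move:
 4  8 64  0
 8 32  0  0
32  2  0  0
 0  0  0  0

Answer: 64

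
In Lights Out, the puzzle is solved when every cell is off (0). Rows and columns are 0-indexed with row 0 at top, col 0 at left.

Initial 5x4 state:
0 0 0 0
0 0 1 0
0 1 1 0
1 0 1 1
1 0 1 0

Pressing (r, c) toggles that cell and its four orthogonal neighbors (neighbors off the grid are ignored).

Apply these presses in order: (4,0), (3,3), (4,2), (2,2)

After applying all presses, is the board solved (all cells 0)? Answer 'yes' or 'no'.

Answer: yes

Derivation:
After press 1 at (4,0):
0 0 0 0
0 0 1 0
0 1 1 0
0 0 1 1
0 1 1 0

After press 2 at (3,3):
0 0 0 0
0 0 1 0
0 1 1 1
0 0 0 0
0 1 1 1

After press 3 at (4,2):
0 0 0 0
0 0 1 0
0 1 1 1
0 0 1 0
0 0 0 0

After press 4 at (2,2):
0 0 0 0
0 0 0 0
0 0 0 0
0 0 0 0
0 0 0 0

Lights still on: 0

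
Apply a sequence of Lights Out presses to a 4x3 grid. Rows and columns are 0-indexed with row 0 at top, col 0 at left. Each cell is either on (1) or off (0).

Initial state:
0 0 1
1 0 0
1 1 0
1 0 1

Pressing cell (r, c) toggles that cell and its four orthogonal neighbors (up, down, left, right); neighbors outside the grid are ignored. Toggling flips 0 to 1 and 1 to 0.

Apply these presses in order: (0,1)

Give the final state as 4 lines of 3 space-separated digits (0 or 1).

Answer: 1 1 0
1 1 0
1 1 0
1 0 1

Derivation:
After press 1 at (0,1):
1 1 0
1 1 0
1 1 0
1 0 1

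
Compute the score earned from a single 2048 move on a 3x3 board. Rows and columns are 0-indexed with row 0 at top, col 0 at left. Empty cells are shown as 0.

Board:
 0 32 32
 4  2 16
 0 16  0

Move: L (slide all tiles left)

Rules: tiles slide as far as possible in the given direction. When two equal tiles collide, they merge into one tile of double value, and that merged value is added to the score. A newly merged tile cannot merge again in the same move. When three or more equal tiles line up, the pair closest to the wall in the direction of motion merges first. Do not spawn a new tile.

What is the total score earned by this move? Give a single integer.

Slide left:
row 0: [0, 32, 32] -> [64, 0, 0]  score +64 (running 64)
row 1: [4, 2, 16] -> [4, 2, 16]  score +0 (running 64)
row 2: [0, 16, 0] -> [16, 0, 0]  score +0 (running 64)
Board after move:
64  0  0
 4  2 16
16  0  0

Answer: 64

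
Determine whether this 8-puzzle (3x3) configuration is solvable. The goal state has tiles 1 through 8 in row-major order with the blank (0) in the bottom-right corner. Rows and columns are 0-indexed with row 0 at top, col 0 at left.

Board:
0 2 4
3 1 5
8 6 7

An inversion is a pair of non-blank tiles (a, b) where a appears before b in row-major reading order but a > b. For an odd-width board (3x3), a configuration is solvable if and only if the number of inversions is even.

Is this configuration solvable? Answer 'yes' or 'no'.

Answer: yes

Derivation:
Inversions (pairs i<j in row-major order where tile[i] > tile[j] > 0): 6
6 is even, so the puzzle is solvable.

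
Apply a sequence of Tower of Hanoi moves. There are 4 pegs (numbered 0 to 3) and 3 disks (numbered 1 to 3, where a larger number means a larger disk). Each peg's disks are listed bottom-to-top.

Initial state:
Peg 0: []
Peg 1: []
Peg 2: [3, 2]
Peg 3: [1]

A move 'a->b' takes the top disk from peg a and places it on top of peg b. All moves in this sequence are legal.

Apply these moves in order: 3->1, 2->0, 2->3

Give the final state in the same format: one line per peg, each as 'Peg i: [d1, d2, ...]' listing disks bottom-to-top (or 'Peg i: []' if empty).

After move 1 (3->1):
Peg 0: []
Peg 1: [1]
Peg 2: [3, 2]
Peg 3: []

After move 2 (2->0):
Peg 0: [2]
Peg 1: [1]
Peg 2: [3]
Peg 3: []

After move 3 (2->3):
Peg 0: [2]
Peg 1: [1]
Peg 2: []
Peg 3: [3]

Answer: Peg 0: [2]
Peg 1: [1]
Peg 2: []
Peg 3: [3]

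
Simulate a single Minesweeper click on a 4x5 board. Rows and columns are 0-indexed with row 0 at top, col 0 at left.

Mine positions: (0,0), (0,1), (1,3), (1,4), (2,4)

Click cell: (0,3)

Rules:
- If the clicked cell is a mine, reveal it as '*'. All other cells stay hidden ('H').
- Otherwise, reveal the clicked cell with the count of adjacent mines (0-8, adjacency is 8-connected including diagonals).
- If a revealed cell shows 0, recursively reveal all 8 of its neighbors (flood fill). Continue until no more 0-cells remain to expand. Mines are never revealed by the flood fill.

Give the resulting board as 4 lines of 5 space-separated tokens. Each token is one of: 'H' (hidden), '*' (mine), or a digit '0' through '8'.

H H H 2 H
H H H H H
H H H H H
H H H H H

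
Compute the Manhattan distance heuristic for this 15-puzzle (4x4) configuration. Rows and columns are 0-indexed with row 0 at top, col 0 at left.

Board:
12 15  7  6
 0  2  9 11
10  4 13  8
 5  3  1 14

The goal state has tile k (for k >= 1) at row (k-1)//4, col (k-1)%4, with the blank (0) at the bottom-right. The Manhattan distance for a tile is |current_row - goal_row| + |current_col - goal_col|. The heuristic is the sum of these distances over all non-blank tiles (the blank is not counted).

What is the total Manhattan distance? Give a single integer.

Tile 12: (0,0)->(2,3) = 5
Tile 15: (0,1)->(3,2) = 4
Tile 7: (0,2)->(1,2) = 1
Tile 6: (0,3)->(1,1) = 3
Tile 2: (1,1)->(0,1) = 1
Tile 9: (1,2)->(2,0) = 3
Tile 11: (1,3)->(2,2) = 2
Tile 10: (2,0)->(2,1) = 1
Tile 4: (2,1)->(0,3) = 4
Tile 13: (2,2)->(3,0) = 3
Tile 8: (2,3)->(1,3) = 1
Tile 5: (3,0)->(1,0) = 2
Tile 3: (3,1)->(0,2) = 4
Tile 1: (3,2)->(0,0) = 5
Tile 14: (3,3)->(3,1) = 2
Sum: 5 + 4 + 1 + 3 + 1 + 3 + 2 + 1 + 4 + 3 + 1 + 2 + 4 + 5 + 2 = 41

Answer: 41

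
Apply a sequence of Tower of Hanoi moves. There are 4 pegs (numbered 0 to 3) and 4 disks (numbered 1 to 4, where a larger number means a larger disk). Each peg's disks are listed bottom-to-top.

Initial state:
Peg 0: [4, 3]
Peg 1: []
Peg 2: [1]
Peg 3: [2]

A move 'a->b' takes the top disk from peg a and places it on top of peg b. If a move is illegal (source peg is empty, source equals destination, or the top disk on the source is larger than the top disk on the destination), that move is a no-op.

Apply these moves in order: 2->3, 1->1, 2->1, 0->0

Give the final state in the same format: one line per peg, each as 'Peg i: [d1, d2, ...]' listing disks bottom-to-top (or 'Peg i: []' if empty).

Answer: Peg 0: [4, 3]
Peg 1: []
Peg 2: []
Peg 3: [2, 1]

Derivation:
After move 1 (2->3):
Peg 0: [4, 3]
Peg 1: []
Peg 2: []
Peg 3: [2, 1]

After move 2 (1->1):
Peg 0: [4, 3]
Peg 1: []
Peg 2: []
Peg 3: [2, 1]

After move 3 (2->1):
Peg 0: [4, 3]
Peg 1: []
Peg 2: []
Peg 3: [2, 1]

After move 4 (0->0):
Peg 0: [4, 3]
Peg 1: []
Peg 2: []
Peg 3: [2, 1]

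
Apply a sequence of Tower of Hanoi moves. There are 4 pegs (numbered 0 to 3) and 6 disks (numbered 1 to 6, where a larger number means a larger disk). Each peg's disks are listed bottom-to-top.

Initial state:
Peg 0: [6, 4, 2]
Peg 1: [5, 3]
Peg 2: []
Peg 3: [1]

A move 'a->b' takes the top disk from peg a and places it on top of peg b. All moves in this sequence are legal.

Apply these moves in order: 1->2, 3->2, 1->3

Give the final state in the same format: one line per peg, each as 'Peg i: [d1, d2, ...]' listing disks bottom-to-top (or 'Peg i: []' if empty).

After move 1 (1->2):
Peg 0: [6, 4, 2]
Peg 1: [5]
Peg 2: [3]
Peg 3: [1]

After move 2 (3->2):
Peg 0: [6, 4, 2]
Peg 1: [5]
Peg 2: [3, 1]
Peg 3: []

After move 3 (1->3):
Peg 0: [6, 4, 2]
Peg 1: []
Peg 2: [3, 1]
Peg 3: [5]

Answer: Peg 0: [6, 4, 2]
Peg 1: []
Peg 2: [3, 1]
Peg 3: [5]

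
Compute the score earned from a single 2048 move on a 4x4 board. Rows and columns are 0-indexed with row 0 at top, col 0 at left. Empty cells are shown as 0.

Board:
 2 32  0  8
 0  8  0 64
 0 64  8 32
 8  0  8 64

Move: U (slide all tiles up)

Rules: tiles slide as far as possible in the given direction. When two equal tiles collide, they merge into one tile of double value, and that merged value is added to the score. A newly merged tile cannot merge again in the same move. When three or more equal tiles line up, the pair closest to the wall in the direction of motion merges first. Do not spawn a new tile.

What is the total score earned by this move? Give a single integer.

Answer: 16

Derivation:
Slide up:
col 0: [2, 0, 0, 8] -> [2, 8, 0, 0]  score +0 (running 0)
col 1: [32, 8, 64, 0] -> [32, 8, 64, 0]  score +0 (running 0)
col 2: [0, 0, 8, 8] -> [16, 0, 0, 0]  score +16 (running 16)
col 3: [8, 64, 32, 64] -> [8, 64, 32, 64]  score +0 (running 16)
Board after move:
 2 32 16  8
 8  8  0 64
 0 64  0 32
 0  0  0 64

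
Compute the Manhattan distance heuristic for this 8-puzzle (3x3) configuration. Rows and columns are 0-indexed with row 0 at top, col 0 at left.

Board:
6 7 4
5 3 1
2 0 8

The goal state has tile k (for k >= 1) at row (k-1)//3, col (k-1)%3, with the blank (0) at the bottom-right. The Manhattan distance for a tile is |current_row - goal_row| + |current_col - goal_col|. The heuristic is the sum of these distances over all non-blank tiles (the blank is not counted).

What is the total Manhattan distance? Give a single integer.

Tile 6: (0,0)->(1,2) = 3
Tile 7: (0,1)->(2,0) = 3
Tile 4: (0,2)->(1,0) = 3
Tile 5: (1,0)->(1,1) = 1
Tile 3: (1,1)->(0,2) = 2
Tile 1: (1,2)->(0,0) = 3
Tile 2: (2,0)->(0,1) = 3
Tile 8: (2,2)->(2,1) = 1
Sum: 3 + 3 + 3 + 1 + 2 + 3 + 3 + 1 = 19

Answer: 19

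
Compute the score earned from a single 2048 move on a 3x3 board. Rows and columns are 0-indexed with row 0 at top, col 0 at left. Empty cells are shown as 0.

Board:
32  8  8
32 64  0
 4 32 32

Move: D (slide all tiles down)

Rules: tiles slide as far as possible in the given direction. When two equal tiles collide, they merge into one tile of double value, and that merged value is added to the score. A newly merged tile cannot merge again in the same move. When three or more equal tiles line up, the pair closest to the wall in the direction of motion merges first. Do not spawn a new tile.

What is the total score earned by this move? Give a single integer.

Slide down:
col 0: [32, 32, 4] -> [0, 64, 4]  score +64 (running 64)
col 1: [8, 64, 32] -> [8, 64, 32]  score +0 (running 64)
col 2: [8, 0, 32] -> [0, 8, 32]  score +0 (running 64)
Board after move:
 0  8  0
64 64  8
 4 32 32

Answer: 64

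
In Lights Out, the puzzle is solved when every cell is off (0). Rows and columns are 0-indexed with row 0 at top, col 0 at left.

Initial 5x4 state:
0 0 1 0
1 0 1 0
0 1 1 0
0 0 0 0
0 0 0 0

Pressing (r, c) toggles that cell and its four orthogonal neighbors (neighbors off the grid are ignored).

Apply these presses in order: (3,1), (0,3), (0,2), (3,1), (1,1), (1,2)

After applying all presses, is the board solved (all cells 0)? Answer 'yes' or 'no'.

After press 1 at (3,1):
0 0 1 0
1 0 1 0
0 0 1 0
1 1 1 0
0 1 0 0

After press 2 at (0,3):
0 0 0 1
1 0 1 1
0 0 1 0
1 1 1 0
0 1 0 0

After press 3 at (0,2):
0 1 1 0
1 0 0 1
0 0 1 0
1 1 1 0
0 1 0 0

After press 4 at (3,1):
0 1 1 0
1 0 0 1
0 1 1 0
0 0 0 0
0 0 0 0

After press 5 at (1,1):
0 0 1 0
0 1 1 1
0 0 1 0
0 0 0 0
0 0 0 0

After press 6 at (1,2):
0 0 0 0
0 0 0 0
0 0 0 0
0 0 0 0
0 0 0 0

Lights still on: 0

Answer: yes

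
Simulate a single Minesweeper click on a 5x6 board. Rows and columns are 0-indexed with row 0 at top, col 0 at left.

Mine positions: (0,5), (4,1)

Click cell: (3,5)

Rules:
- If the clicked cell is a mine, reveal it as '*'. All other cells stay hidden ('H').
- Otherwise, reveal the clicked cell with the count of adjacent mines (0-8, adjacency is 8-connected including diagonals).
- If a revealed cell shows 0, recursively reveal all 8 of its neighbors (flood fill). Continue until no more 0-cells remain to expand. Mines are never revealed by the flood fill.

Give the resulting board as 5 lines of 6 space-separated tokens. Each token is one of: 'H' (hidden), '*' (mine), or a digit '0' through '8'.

0 0 0 0 1 H
0 0 0 0 1 1
0 0 0 0 0 0
1 1 1 0 0 0
H H 1 0 0 0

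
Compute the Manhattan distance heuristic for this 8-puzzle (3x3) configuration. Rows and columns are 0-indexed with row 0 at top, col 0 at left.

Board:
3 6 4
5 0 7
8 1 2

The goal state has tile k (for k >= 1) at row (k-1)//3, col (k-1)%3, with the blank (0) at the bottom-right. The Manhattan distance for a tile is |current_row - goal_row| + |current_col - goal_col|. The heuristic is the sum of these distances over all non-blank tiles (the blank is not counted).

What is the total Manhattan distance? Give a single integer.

Answer: 18

Derivation:
Tile 3: (0,0)->(0,2) = 2
Tile 6: (0,1)->(1,2) = 2
Tile 4: (0,2)->(1,0) = 3
Tile 5: (1,0)->(1,1) = 1
Tile 7: (1,2)->(2,0) = 3
Tile 8: (2,0)->(2,1) = 1
Tile 1: (2,1)->(0,0) = 3
Tile 2: (2,2)->(0,1) = 3
Sum: 2 + 2 + 3 + 1 + 3 + 1 + 3 + 3 = 18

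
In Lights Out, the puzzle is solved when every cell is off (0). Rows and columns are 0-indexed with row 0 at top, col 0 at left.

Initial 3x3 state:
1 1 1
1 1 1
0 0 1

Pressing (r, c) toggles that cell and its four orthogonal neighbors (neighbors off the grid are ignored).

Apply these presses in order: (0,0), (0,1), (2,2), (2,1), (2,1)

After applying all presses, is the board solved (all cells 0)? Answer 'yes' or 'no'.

After press 1 at (0,0):
0 0 1
0 1 1
0 0 1

After press 2 at (0,1):
1 1 0
0 0 1
0 0 1

After press 3 at (2,2):
1 1 0
0 0 0
0 1 0

After press 4 at (2,1):
1 1 0
0 1 0
1 0 1

After press 5 at (2,1):
1 1 0
0 0 0
0 1 0

Lights still on: 3

Answer: no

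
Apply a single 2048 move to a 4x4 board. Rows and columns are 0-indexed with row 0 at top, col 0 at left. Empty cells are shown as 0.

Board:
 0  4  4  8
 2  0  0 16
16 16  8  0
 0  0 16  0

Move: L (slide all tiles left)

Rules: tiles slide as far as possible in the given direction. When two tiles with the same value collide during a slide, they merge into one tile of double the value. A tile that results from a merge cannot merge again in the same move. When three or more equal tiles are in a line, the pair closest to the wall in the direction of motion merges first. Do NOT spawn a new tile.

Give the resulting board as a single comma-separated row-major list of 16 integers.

Slide left:
row 0: [0, 4, 4, 8] -> [8, 8, 0, 0]
row 1: [2, 0, 0, 16] -> [2, 16, 0, 0]
row 2: [16, 16, 8, 0] -> [32, 8, 0, 0]
row 3: [0, 0, 16, 0] -> [16, 0, 0, 0]

Answer: 8, 8, 0, 0, 2, 16, 0, 0, 32, 8, 0, 0, 16, 0, 0, 0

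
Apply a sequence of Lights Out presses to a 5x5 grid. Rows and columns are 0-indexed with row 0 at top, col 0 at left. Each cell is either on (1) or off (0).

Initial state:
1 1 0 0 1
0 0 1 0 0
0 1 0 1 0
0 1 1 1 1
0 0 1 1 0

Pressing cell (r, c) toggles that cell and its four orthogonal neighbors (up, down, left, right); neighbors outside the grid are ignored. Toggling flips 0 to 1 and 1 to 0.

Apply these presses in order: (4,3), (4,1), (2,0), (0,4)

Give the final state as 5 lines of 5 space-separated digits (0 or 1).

After press 1 at (4,3):
1 1 0 0 1
0 0 1 0 0
0 1 0 1 0
0 1 1 0 1
0 0 0 0 1

After press 2 at (4,1):
1 1 0 0 1
0 0 1 0 0
0 1 0 1 0
0 0 1 0 1
1 1 1 0 1

After press 3 at (2,0):
1 1 0 0 1
1 0 1 0 0
1 0 0 1 0
1 0 1 0 1
1 1 1 0 1

After press 4 at (0,4):
1 1 0 1 0
1 0 1 0 1
1 0 0 1 0
1 0 1 0 1
1 1 1 0 1

Answer: 1 1 0 1 0
1 0 1 0 1
1 0 0 1 0
1 0 1 0 1
1 1 1 0 1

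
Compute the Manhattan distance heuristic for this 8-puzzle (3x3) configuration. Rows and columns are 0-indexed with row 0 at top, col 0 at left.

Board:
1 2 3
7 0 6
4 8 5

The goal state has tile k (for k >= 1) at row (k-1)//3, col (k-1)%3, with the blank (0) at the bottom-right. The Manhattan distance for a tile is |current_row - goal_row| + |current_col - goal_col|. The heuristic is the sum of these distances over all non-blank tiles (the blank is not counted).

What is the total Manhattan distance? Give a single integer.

Answer: 4

Derivation:
Tile 1: at (0,0), goal (0,0), distance |0-0|+|0-0| = 0
Tile 2: at (0,1), goal (0,1), distance |0-0|+|1-1| = 0
Tile 3: at (0,2), goal (0,2), distance |0-0|+|2-2| = 0
Tile 7: at (1,0), goal (2,0), distance |1-2|+|0-0| = 1
Tile 6: at (1,2), goal (1,2), distance |1-1|+|2-2| = 0
Tile 4: at (2,0), goal (1,0), distance |2-1|+|0-0| = 1
Tile 8: at (2,1), goal (2,1), distance |2-2|+|1-1| = 0
Tile 5: at (2,2), goal (1,1), distance |2-1|+|2-1| = 2
Sum: 0 + 0 + 0 + 1 + 0 + 1 + 0 + 2 = 4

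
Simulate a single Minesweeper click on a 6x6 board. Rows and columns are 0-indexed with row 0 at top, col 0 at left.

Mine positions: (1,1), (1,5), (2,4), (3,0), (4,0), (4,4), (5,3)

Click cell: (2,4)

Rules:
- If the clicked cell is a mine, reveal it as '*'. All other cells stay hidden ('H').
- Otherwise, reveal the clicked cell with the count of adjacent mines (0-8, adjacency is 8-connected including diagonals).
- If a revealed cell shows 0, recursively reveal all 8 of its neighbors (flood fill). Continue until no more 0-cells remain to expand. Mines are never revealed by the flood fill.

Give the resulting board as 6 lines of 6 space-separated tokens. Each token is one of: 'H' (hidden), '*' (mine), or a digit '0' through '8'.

H H H H H H
H H H H H H
H H H H * H
H H H H H H
H H H H H H
H H H H H H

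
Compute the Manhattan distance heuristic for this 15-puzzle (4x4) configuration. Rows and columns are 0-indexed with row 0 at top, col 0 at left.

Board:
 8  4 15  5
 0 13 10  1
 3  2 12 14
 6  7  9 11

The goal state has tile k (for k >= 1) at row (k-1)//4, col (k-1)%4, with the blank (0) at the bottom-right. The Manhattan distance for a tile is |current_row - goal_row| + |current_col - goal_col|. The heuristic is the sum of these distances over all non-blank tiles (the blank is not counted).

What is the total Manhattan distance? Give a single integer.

Answer: 43

Derivation:
Tile 8: at (0,0), goal (1,3), distance |0-1|+|0-3| = 4
Tile 4: at (0,1), goal (0,3), distance |0-0|+|1-3| = 2
Tile 15: at (0,2), goal (3,2), distance |0-3|+|2-2| = 3
Tile 5: at (0,3), goal (1,0), distance |0-1|+|3-0| = 4
Tile 13: at (1,1), goal (3,0), distance |1-3|+|1-0| = 3
Tile 10: at (1,2), goal (2,1), distance |1-2|+|2-1| = 2
Tile 1: at (1,3), goal (0,0), distance |1-0|+|3-0| = 4
Tile 3: at (2,0), goal (0,2), distance |2-0|+|0-2| = 4
Tile 2: at (2,1), goal (0,1), distance |2-0|+|1-1| = 2
Tile 12: at (2,2), goal (2,3), distance |2-2|+|2-3| = 1
Tile 14: at (2,3), goal (3,1), distance |2-3|+|3-1| = 3
Tile 6: at (3,0), goal (1,1), distance |3-1|+|0-1| = 3
Tile 7: at (3,1), goal (1,2), distance |3-1|+|1-2| = 3
Tile 9: at (3,2), goal (2,0), distance |3-2|+|2-0| = 3
Tile 11: at (3,3), goal (2,2), distance |3-2|+|3-2| = 2
Sum: 4 + 2 + 3 + 4 + 3 + 2 + 4 + 4 + 2 + 1 + 3 + 3 + 3 + 3 + 2 = 43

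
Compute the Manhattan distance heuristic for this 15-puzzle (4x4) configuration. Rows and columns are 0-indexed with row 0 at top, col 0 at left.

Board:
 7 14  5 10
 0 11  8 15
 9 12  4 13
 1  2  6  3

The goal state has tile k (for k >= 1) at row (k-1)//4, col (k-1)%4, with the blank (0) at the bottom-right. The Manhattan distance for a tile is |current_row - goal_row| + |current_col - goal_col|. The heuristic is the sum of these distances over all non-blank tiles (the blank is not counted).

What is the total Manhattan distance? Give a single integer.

Answer: 41

Derivation:
Tile 7: (0,0)->(1,2) = 3
Tile 14: (0,1)->(3,1) = 3
Tile 5: (0,2)->(1,0) = 3
Tile 10: (0,3)->(2,1) = 4
Tile 11: (1,1)->(2,2) = 2
Tile 8: (1,2)->(1,3) = 1
Tile 15: (1,3)->(3,2) = 3
Tile 9: (2,0)->(2,0) = 0
Tile 12: (2,1)->(2,3) = 2
Tile 4: (2,2)->(0,3) = 3
Tile 13: (2,3)->(3,0) = 4
Tile 1: (3,0)->(0,0) = 3
Tile 2: (3,1)->(0,1) = 3
Tile 6: (3,2)->(1,1) = 3
Tile 3: (3,3)->(0,2) = 4
Sum: 3 + 3 + 3 + 4 + 2 + 1 + 3 + 0 + 2 + 3 + 4 + 3 + 3 + 3 + 4 = 41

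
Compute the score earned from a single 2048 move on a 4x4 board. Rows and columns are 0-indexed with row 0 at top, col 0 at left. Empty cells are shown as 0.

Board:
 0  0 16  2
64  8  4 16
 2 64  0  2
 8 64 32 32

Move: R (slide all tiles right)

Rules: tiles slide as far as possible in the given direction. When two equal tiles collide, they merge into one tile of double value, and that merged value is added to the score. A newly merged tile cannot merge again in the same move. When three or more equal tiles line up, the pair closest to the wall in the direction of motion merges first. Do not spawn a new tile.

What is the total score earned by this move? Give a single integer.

Answer: 64

Derivation:
Slide right:
row 0: [0, 0, 16, 2] -> [0, 0, 16, 2]  score +0 (running 0)
row 1: [64, 8, 4, 16] -> [64, 8, 4, 16]  score +0 (running 0)
row 2: [2, 64, 0, 2] -> [0, 2, 64, 2]  score +0 (running 0)
row 3: [8, 64, 32, 32] -> [0, 8, 64, 64]  score +64 (running 64)
Board after move:
 0  0 16  2
64  8  4 16
 0  2 64  2
 0  8 64 64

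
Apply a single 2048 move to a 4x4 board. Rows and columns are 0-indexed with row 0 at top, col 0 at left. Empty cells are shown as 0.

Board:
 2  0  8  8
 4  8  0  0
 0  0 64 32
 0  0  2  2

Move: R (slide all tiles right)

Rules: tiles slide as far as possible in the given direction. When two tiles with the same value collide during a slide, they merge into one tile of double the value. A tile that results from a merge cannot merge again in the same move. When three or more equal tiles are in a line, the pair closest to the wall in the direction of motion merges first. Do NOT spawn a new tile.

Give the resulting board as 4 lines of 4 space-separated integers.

Answer:  0  0  2 16
 0  0  4  8
 0  0 64 32
 0  0  0  4

Derivation:
Slide right:
row 0: [2, 0, 8, 8] -> [0, 0, 2, 16]
row 1: [4, 8, 0, 0] -> [0, 0, 4, 8]
row 2: [0, 0, 64, 32] -> [0, 0, 64, 32]
row 3: [0, 0, 2, 2] -> [0, 0, 0, 4]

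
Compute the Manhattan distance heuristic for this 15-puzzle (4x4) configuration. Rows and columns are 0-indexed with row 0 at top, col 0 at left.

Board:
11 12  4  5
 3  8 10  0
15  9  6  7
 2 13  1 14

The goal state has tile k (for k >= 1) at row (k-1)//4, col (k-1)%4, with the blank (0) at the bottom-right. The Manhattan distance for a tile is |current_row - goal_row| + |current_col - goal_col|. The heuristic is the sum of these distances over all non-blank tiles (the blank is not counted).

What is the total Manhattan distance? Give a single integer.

Tile 11: at (0,0), goal (2,2), distance |0-2|+|0-2| = 4
Tile 12: at (0,1), goal (2,3), distance |0-2|+|1-3| = 4
Tile 4: at (0,2), goal (0,3), distance |0-0|+|2-3| = 1
Tile 5: at (0,3), goal (1,0), distance |0-1|+|3-0| = 4
Tile 3: at (1,0), goal (0,2), distance |1-0|+|0-2| = 3
Tile 8: at (1,1), goal (1,3), distance |1-1|+|1-3| = 2
Tile 10: at (1,2), goal (2,1), distance |1-2|+|2-1| = 2
Tile 15: at (2,0), goal (3,2), distance |2-3|+|0-2| = 3
Tile 9: at (2,1), goal (2,0), distance |2-2|+|1-0| = 1
Tile 6: at (2,2), goal (1,1), distance |2-1|+|2-1| = 2
Tile 7: at (2,3), goal (1,2), distance |2-1|+|3-2| = 2
Tile 2: at (3,0), goal (0,1), distance |3-0|+|0-1| = 4
Tile 13: at (3,1), goal (3,0), distance |3-3|+|1-0| = 1
Tile 1: at (3,2), goal (0,0), distance |3-0|+|2-0| = 5
Tile 14: at (3,3), goal (3,1), distance |3-3|+|3-1| = 2
Sum: 4 + 4 + 1 + 4 + 3 + 2 + 2 + 3 + 1 + 2 + 2 + 4 + 1 + 5 + 2 = 40

Answer: 40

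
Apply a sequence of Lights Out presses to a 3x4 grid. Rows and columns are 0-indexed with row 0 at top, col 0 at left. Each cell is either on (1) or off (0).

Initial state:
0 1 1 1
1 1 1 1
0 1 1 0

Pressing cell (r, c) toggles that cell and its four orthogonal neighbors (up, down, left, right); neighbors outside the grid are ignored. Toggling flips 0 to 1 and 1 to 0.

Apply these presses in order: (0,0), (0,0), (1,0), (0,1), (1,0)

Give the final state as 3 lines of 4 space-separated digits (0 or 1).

After press 1 at (0,0):
1 0 1 1
0 1 1 1
0 1 1 0

After press 2 at (0,0):
0 1 1 1
1 1 1 1
0 1 1 0

After press 3 at (1,0):
1 1 1 1
0 0 1 1
1 1 1 0

After press 4 at (0,1):
0 0 0 1
0 1 1 1
1 1 1 0

After press 5 at (1,0):
1 0 0 1
1 0 1 1
0 1 1 0

Answer: 1 0 0 1
1 0 1 1
0 1 1 0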